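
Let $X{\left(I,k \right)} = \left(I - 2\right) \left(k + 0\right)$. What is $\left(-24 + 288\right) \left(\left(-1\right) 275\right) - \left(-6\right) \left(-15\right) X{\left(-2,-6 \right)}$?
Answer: $-74760$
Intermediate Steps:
$X{\left(I,k \right)} = k \left(-2 + I\right)$ ($X{\left(I,k \right)} = \left(-2 + I\right) k = k \left(-2 + I\right)$)
$\left(-24 + 288\right) \left(\left(-1\right) 275\right) - \left(-6\right) \left(-15\right) X{\left(-2,-6 \right)} = \left(-24 + 288\right) \left(\left(-1\right) 275\right) - \left(-6\right) \left(-15\right) \left(- 6 \left(-2 - 2\right)\right) = 264 \left(-275\right) - 90 \left(\left(-6\right) \left(-4\right)\right) = -72600 - 90 \cdot 24 = -72600 - 2160 = -74760$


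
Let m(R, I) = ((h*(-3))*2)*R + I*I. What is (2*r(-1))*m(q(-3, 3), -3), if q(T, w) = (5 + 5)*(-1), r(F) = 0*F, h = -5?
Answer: 0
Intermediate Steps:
r(F) = 0
q(T, w) = -10 (q(T, w) = 10*(-1) = -10)
m(R, I) = I² + 30*R (m(R, I) = (-5*(-3)*2)*R + I*I = (15*2)*R + I² = 30*R + I² = I² + 30*R)
(2*r(-1))*m(q(-3, 3), -3) = (2*0)*((-3)² + 30*(-10)) = 0*(9 - 300) = 0*(-291) = 0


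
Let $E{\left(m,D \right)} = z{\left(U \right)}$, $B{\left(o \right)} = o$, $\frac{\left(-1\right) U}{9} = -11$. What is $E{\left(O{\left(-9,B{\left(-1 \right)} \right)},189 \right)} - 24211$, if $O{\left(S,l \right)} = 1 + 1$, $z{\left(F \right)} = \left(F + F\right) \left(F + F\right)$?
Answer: $14993$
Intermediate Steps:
$U = 99$ ($U = \left(-9\right) \left(-11\right) = 99$)
$z{\left(F \right)} = 4 F^{2}$ ($z{\left(F \right)} = 2 F 2 F = 4 F^{2}$)
$O{\left(S,l \right)} = 2$
$E{\left(m,D \right)} = 39204$ ($E{\left(m,D \right)} = 4 \cdot 99^{2} = 4 \cdot 9801 = 39204$)
$E{\left(O{\left(-9,B{\left(-1 \right)} \right)},189 \right)} - 24211 = 39204 - 24211 = 14993$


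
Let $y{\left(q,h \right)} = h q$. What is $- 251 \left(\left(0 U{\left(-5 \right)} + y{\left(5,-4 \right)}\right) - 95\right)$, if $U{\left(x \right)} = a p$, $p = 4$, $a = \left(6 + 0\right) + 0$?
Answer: $28865$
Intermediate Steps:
$a = 6$ ($a = 6 + 0 = 6$)
$U{\left(x \right)} = 24$ ($U{\left(x \right)} = 6 \cdot 4 = 24$)
$- 251 \left(\left(0 U{\left(-5 \right)} + y{\left(5,-4 \right)}\right) - 95\right) = - 251 \left(\left(0 \cdot 24 - 20\right) - 95\right) = - 251 \left(\left(0 - 20\right) - 95\right) = - 251 \left(-20 - 95\right) = \left(-251\right) \left(-115\right) = 28865$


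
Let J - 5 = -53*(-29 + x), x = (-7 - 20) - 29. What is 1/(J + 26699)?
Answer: 1/31209 ≈ 3.2042e-5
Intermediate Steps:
x = -56 (x = -27 - 29 = -56)
J = 4510 (J = 5 - 53*(-29 - 56) = 5 - 53*(-85) = 5 + 4505 = 4510)
1/(J + 26699) = 1/(4510 + 26699) = 1/31209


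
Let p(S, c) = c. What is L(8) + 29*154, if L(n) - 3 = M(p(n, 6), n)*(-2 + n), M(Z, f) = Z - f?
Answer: 4457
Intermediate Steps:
L(n) = 3 + (-2 + n)*(6 - n) (L(n) = 3 + (6 - n)*(-2 + n) = 3 + (-2 + n)*(6 - n))
L(8) + 29*154 = (-9 - 1*8² + 8*8) + 29*154 = (-9 - 1*64 + 64) + 4466 = (-9 - 64 + 64) + 4466 = -9 + 4466 = 4457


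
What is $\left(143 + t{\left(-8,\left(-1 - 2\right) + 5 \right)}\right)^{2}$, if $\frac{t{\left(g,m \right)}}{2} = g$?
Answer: $16129$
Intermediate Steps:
$t{\left(g,m \right)} = 2 g$
$\left(143 + t{\left(-8,\left(-1 - 2\right) + 5 \right)}\right)^{2} = \left(143 + 2 \left(-8\right)\right)^{2} = \left(143 - 16\right)^{2} = 127^{2} = 16129$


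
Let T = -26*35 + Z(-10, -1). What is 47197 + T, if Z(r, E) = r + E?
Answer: 46276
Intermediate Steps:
Z(r, E) = E + r
T = -921 (T = -26*35 + (-1 - 10) = -910 - 11 = -921)
47197 + T = 47197 - 921 = 46276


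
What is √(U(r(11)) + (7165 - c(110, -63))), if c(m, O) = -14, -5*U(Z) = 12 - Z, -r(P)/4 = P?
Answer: √179195/5 ≈ 84.663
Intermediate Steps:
r(P) = -4*P
U(Z) = -12/5 + Z/5 (U(Z) = -(12 - Z)/5 = -12/5 + Z/5)
√(U(r(11)) + (7165 - c(110, -63))) = √((-12/5 + (-4*11)/5) + (7165 - 1*(-14))) = √((-12/5 + (⅕)*(-44)) + (7165 + 14)) = √((-12/5 - 44/5) + 7179) = √(-56/5 + 7179) = √(35839/5) = √179195/5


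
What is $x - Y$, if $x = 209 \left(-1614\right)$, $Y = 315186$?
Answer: $-652512$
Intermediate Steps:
$x = -337326$
$x - Y = -337326 - 315186 = -652512$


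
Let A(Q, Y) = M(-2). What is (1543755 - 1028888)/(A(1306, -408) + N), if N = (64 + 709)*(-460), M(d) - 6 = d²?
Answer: -514867/355570 ≈ -1.4480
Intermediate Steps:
M(d) = 6 + d²
A(Q, Y) = 10 (A(Q, Y) = 6 + (-2)² = 6 + 4 = 10)
N = -355580 (N = 773*(-460) = -355580)
(1543755 - 1028888)/(A(1306, -408) + N) = (1543755 - 1028888)/(10 - 355580) = 514867/(-355570) = 514867*(-1/355570) = -514867/355570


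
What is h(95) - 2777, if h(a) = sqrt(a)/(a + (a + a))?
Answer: -2777 + sqrt(95)/285 ≈ -2777.0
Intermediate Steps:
h(a) = 1/(3*sqrt(a)) (h(a) = sqrt(a)/(a + 2*a) = sqrt(a)/((3*a)) = (1/(3*a))*sqrt(a) = 1/(3*sqrt(a)))
h(95) - 2777 = 1/(3*sqrt(95)) - 2777 = (sqrt(95)/95)/3 - 2777 = sqrt(95)/285 - 2777 = -2777 + sqrt(95)/285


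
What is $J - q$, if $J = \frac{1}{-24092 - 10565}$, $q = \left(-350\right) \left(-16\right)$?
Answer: $- \frac{194079201}{34657} \approx -5600.0$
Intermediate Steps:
$q = 5600$
$J = - \frac{1}{34657}$ ($J = \frac{1}{-34657} = - \frac{1}{34657} \approx -2.8854 \cdot 10^{-5}$)
$J - q = - \frac{1}{34657} - 5600 = - \frac{194079201}{34657}$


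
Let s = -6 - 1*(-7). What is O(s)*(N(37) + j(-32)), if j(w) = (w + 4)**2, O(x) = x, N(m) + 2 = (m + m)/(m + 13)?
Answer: 19587/25 ≈ 783.48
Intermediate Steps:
s = 1 (s = -6 + 7 = 1)
N(m) = -2 + 2*m/(13 + m) (N(m) = -2 + (m + m)/(m + 13) = -2 + (2*m)/(13 + m) = -2 + 2*m/(13 + m))
j(w) = (4 + w)**2
O(s)*(N(37) + j(-32)) = 1*(-26/(13 + 37) + (4 - 32)**2) = 1*(-26/50 + (-28)**2) = 1*(-26*1/50 + 784) = 1*(-13/25 + 784) = 1*(19587/25) = 19587/25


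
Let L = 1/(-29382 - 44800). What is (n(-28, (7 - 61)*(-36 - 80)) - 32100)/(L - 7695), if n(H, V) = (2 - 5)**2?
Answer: 2380574562/570830491 ≈ 4.1704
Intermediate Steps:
n(H, V) = 9 (n(H, V) = (-3)**2 = 9)
L = -1/74182 (L = 1/(-74182) = -1/74182 ≈ -1.3480e-5)
(n(-28, (7 - 61)*(-36 - 80)) - 32100)/(L - 7695) = (9 - 32100)/(-1/74182 - 7695) = -32091/(-570830491/74182) = -32091*(-74182/570830491) = 2380574562/570830491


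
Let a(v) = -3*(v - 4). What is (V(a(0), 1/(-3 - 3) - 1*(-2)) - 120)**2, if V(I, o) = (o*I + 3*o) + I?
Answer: 25921/4 ≈ 6480.3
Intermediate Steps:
a(v) = 12 - 3*v (a(v) = -3*(-4 + v) = 12 - 3*v)
V(I, o) = I + 3*o + I*o (V(I, o) = (I*o + 3*o) + I = (3*o + I*o) + I = I + 3*o + I*o)
(V(a(0), 1/(-3 - 3) - 1*(-2)) - 120)**2 = (((12 - 3*0) + 3*(1/(-3 - 3) - 1*(-2)) + (12 - 3*0)*(1/(-3 - 3) - 1*(-2))) - 120)**2 = (((12 + 0) + 3*(1/(-6) + 2) + (12 + 0)*(1/(-6) + 2)) - 120)**2 = ((12 + 3*(-1/6 + 2) + 12*(-1/6 + 2)) - 120)**2 = ((12 + 3*(11/6) + 12*(11/6)) - 120)**2 = ((12 + 11/2 + 22) - 120)**2 = (79/2 - 120)**2 = (-161/2)**2 = 25921/4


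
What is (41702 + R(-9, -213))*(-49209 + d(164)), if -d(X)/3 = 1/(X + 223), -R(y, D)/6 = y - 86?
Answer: -268341049664/129 ≈ -2.0802e+9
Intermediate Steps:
R(y, D) = 516 - 6*y (R(y, D) = -6*(y - 86) = -6*(-86 + y) = 516 - 6*y)
d(X) = -3/(223 + X) (d(X) = -3/(X + 223) = -3/(223 + X))
(41702 + R(-9, -213))*(-49209 + d(164)) = (41702 + (516 - 6*(-9)))*(-49209 - 3/(223 + 164)) = (41702 + (516 + 54))*(-49209 - 3/387) = (41702 + 570)*(-49209 - 3*1/387) = 42272*(-49209 - 1/129) = 42272*(-6347962/129) = -268341049664/129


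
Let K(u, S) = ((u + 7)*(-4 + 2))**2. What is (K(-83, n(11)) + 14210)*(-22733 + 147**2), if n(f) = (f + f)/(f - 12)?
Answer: -41940936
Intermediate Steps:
n(f) = 2*f/(-12 + f) (n(f) = (2*f)/(-12 + f) = 2*f/(-12 + f))
K(u, S) = (-14 - 2*u)**2 (K(u, S) = ((7 + u)*(-2))**2 = (-14 - 2*u)**2)
(K(-83, n(11)) + 14210)*(-22733 + 147**2) = (4*(7 - 83)**2 + 14210)*(-22733 + 147**2) = (4*(-76)**2 + 14210)*(-22733 + 21609) = (4*5776 + 14210)*(-1124) = (23104 + 14210)*(-1124) = 37314*(-1124) = -41940936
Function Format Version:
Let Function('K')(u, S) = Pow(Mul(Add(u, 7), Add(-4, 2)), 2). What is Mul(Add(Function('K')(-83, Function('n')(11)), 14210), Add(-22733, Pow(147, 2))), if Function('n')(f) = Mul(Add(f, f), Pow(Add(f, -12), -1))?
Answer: -41940936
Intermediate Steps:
Function('n')(f) = Mul(2, f, Pow(Add(-12, f), -1)) (Function('n')(f) = Mul(Mul(2, f), Pow(Add(-12, f), -1)) = Mul(2, f, Pow(Add(-12, f), -1)))
Function('K')(u, S) = Pow(Add(-14, Mul(-2, u)), 2) (Function('K')(u, S) = Pow(Mul(Add(7, u), -2), 2) = Pow(Add(-14, Mul(-2, u)), 2))
Mul(Add(Function('K')(-83, Function('n')(11)), 14210), Add(-22733, Pow(147, 2))) = Mul(Add(Mul(4, Pow(Add(7, -83), 2)), 14210), Add(-22733, Pow(147, 2))) = Mul(Add(Mul(4, Pow(-76, 2)), 14210), Add(-22733, 21609)) = Mul(Add(Mul(4, 5776), 14210), -1124) = Mul(Add(23104, 14210), -1124) = Mul(37314, -1124) = -41940936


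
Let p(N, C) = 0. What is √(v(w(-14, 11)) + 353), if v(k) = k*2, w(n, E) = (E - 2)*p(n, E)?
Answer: √353 ≈ 18.788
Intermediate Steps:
w(n, E) = 0 (w(n, E) = (E - 2)*0 = (-2 + E)*0 = 0)
v(k) = 2*k
√(v(w(-14, 11)) + 353) = √(2*0 + 353) = √(0 + 353) = √353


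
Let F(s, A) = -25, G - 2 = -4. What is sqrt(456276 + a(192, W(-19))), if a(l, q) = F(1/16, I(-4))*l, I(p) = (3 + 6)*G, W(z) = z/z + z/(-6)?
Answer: 6*sqrt(12541) ≈ 671.92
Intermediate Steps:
G = -2 (G = 2 - 4 = -2)
W(z) = 1 - z/6 (W(z) = 1 + z*(-1/6) = 1 - z/6)
I(p) = -18 (I(p) = (3 + 6)*(-2) = 9*(-2) = -18)
a(l, q) = -25*l
sqrt(456276 + a(192, W(-19))) = sqrt(456276 - 25*192) = sqrt(456276 - 4800) = sqrt(451476) = 6*sqrt(12541)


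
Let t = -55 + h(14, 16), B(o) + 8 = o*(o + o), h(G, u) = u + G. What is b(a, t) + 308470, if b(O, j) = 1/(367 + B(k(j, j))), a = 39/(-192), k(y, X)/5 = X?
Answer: 9750428231/31609 ≈ 3.0847e+5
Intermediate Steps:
h(G, u) = G + u
k(y, X) = 5*X
B(o) = -8 + 2*o² (B(o) = -8 + o*(o + o) = -8 + o*(2*o) = -8 + 2*o²)
a = -13/64 (a = 39*(-1/192) = -13/64 ≈ -0.20313)
t = -25 (t = -55 + (14 + 16) = -55 + 30 = -25)
b(O, j) = 1/(359 + 50*j²) (b(O, j) = 1/(367 + (-8 + 2*(5*j)²)) = 1/(367 + (-8 + 2*(25*j²))) = 1/(367 + (-8 + 50*j²)) = 1/(359 + 50*j²))
b(a, t) + 308470 = 1/(359 + 50*(-25)²) + 308470 = 1/(359 + 50*625) + 308470 = 1/(359 + 31250) + 308470 = 1/31609 + 308470 = 9750428231/31609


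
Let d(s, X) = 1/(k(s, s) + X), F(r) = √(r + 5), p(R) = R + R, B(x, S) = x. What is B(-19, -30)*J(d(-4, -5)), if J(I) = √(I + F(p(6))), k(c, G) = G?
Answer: -19*√(-1 + 9*√17)/3 ≈ -38.057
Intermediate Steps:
p(R) = 2*R
F(r) = √(5 + r)
d(s, X) = 1/(X + s) (d(s, X) = 1/(s + X) = 1/(X + s))
J(I) = √(I + √17) (J(I) = √(I + √(5 + 2*6)) = √(I + √(5 + 12)) = √(I + √17))
B(-19, -30)*J(d(-4, -5)) = -19*√(1/(-5 - 4) + √17) = -19*√(1/(-9) + √17) = -19*√(-⅑ + √17)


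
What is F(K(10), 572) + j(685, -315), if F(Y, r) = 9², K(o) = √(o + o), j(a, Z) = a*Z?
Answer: -215694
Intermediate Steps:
j(a, Z) = Z*a
K(o) = √2*√o (K(o) = √(2*o) = √2*√o)
F(Y, r) = 81
F(K(10), 572) + j(685, -315) = 81 - 315*685 = 81 - 215775 = -215694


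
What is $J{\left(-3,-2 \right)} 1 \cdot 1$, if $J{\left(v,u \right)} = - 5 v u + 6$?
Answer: $-24$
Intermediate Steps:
$J{\left(v,u \right)} = 6 - 5 u v$ ($J{\left(v,u \right)} = - 5 u v + 6 = 6 - 5 u v$)
$J{\left(-3,-2 \right)} 1 \cdot 1 = \left(6 - \left(-10\right) \left(-3\right)\right) 1 \cdot 1 = \left(6 - 30\right) 1 \cdot 1 = \left(-24\right) 1 \cdot 1 = \left(-24\right) 1 = -24$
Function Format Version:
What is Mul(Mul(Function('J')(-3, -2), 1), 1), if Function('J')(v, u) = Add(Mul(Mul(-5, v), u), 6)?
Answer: -24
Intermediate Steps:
Function('J')(v, u) = Add(6, Mul(-5, u, v)) (Function('J')(v, u) = Add(Mul(-5, u, v), 6) = Add(6, Mul(-5, u, v)))
Mul(Mul(Function('J')(-3, -2), 1), 1) = Mul(Mul(Add(6, Mul(-5, -2, -3)), 1), 1) = Mul(Mul(Add(6, -30), 1), 1) = Mul(Mul(-24, 1), 1) = Mul(-24, 1) = -24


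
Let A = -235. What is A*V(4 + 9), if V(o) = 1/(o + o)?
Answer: -235/26 ≈ -9.0385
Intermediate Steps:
V(o) = 1/(2*o)
A*V(4 + 9) = -235/(2*(4 + 9)) = -235/(2*13) = -235*1/26 = -235/26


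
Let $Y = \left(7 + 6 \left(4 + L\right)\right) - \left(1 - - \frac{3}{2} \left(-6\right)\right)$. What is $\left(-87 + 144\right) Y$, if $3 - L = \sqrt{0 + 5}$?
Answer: $3249 - 342 \sqrt{5} \approx 2484.3$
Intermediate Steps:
$L = 3 - \sqrt{5}$ ($L = 3 - \sqrt{0 + 5} = 3 - \sqrt{5} \approx 0.76393$)
$Y = 57 - 6 \sqrt{5}$ ($Y = \left(7 + 6 \left(4 + \left(3 - \sqrt{5}\right)\right)\right) - \left(1 - - \frac{3}{2} \left(-6\right)\right) = \left(7 + 6 \left(7 - \sqrt{5}\right)\right) - \left(1 - \left(-3\right) \frac{1}{2} \left(-6\right)\right) = \left(7 + \left(42 - 6 \sqrt{5}\right)\right) - -8 = \left(49 - 6 \sqrt{5}\right) + \left(-1 + 9\right) = \left(49 - 6 \sqrt{5}\right) + 8 = 57 - 6 \sqrt{5} \approx 43.584$)
$\left(-87 + 144\right) Y = \left(-87 + 144\right) \left(57 - 6 \sqrt{5}\right) = 57 \left(57 - 6 \sqrt{5}\right) = 3249 - 342 \sqrt{5}$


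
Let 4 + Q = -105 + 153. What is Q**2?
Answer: 1936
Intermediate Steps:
Q = 44 (Q = -4 + (-105 + 153) = -4 + 48 = 44)
Q**2 = 44**2 = 1936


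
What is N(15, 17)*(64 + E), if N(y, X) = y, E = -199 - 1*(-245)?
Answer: 1650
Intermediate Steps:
E = 46 (E = -199 + 245 = 46)
N(15, 17)*(64 + E) = 15*(64 + 46) = 15*110 = 1650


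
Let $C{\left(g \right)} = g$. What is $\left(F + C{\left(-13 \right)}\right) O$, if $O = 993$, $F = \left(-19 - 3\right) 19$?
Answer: $-427983$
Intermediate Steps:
$F = -418$ ($F = \left(-22\right) 19 = -418$)
$\left(F + C{\left(-13 \right)}\right) O = \left(-418 - 13\right) 993 = \left(-431\right) 993 = -427983$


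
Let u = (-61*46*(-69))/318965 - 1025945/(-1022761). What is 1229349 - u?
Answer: 401043805997055206/326224962365 ≈ 1.2293e+6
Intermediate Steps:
u = 525261395179/326224962365 (u = -2806*(-69)*(1/318965) - 1025945*(-1/1022761) = 193614*(1/318965) + 1025945/1022761 = 193614/318965 + 1025945/1022761 = 525261395179/326224962365 ≈ 1.6101)
1229349 - u = 1229349 - 1*525261395179/326224962365 = 1229349 - 525261395179/326224962365 = 401043805997055206/326224962365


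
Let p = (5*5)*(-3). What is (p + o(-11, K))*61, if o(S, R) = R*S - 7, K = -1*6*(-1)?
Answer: -9028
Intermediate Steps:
p = -75 (p = 25*(-3) = -75)
K = 6 (K = -6*(-1) = 6)
o(S, R) = -7 + R*S
(p + o(-11, K))*61 = (-75 + (-7 + 6*(-11)))*61 = (-75 + (-7 - 66))*61 = (-75 - 73)*61 = -148*61 = -9028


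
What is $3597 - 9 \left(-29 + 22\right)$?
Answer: $3660$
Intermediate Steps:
$3597 - 9 \left(-29 + 22\right) = 3597 - -63 = 3597 + 63 = 3660$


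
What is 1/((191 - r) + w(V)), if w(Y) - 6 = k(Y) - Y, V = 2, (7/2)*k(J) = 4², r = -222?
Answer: 7/2951 ≈ 0.0023721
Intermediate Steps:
k(J) = 32/7 (k(J) = (2/7)*4² = (2/7)*16 = 32/7)
w(Y) = 74/7 - Y (w(Y) = 6 + (32/7 - Y) = 74/7 - Y)
1/((191 - r) + w(V)) = 1/((191 - 1*(-222)) + (74/7 - 1*2)) = 1/((191 + 222) + (74/7 - 2)) = 1/(413 + 60/7) = 1/(2951/7) = 7/2951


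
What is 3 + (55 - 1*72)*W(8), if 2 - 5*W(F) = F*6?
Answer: 797/5 ≈ 159.40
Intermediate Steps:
W(F) = ⅖ - 6*F/5 (W(F) = ⅖ - F*6/5 = ⅖ - 6*F/5)
3 + (55 - 1*72)*W(8) = 3 + (55 - 1*72)*(⅖ - 6/5*8) = 3 + (55 - 72)*(⅖ - 48/5) = 3 - 17*(-46/5) = 3 + 782/5 = 797/5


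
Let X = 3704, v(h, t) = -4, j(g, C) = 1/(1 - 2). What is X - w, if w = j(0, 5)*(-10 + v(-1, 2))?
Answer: 3690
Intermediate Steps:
j(g, C) = -1 (j(g, C) = 1/(-1) = -1)
w = 14 (w = -(-10 - 4) = -1*(-14) = 14)
X - w = 3704 - 1*14 = 3704 - 14 = 3690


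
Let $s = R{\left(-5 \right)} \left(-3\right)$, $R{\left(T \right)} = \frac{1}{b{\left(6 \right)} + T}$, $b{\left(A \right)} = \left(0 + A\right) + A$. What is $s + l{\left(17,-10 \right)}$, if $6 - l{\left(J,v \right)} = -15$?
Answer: $\frac{144}{7} \approx 20.571$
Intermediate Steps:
$b{\left(A \right)} = 2 A$ ($b{\left(A \right)} = A + A = 2 A$)
$l{\left(J,v \right)} = 21$ ($l{\left(J,v \right)} = 6 - -15 = 6 + 15 = 21$)
$R{\left(T \right)} = \frac{1}{12 + T}$ ($R{\left(T \right)} = \frac{1}{2 \cdot 6 + T} = \frac{1}{12 + T}$)
$s = - \frac{3}{7}$ ($s = \frac{1}{12 - 5} \left(-3\right) = \frac{1}{7} \left(-3\right) = - \frac{3}{7} \approx -0.42857$)
$s + l{\left(17,-10 \right)} = - \frac{3}{7} + 21 = \frac{144}{7}$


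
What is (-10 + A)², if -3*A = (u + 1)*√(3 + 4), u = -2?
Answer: (30 - √7)²/9 ≈ 83.139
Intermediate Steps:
A = √7/3 (A = -(-2 + 1)*√(3 + 4)/3 = -(-1)*√7/3 = √7/3 ≈ 0.88192)
(-10 + A)² = (-10 + √7/3)²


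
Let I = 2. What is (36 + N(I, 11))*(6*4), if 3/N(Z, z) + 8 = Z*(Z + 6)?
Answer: 873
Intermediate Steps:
N(Z, z) = 3/(-8 + Z*(6 + Z)) (N(Z, z) = 3/(-8 + Z*(Z + 6)) = 3/(-8 + Z*(6 + Z)))
(36 + N(I, 11))*(6*4) = (36 + 3/(-8 + 2² + 6*2))*(6*4) = (36 + 3/(-8 + 4 + 12))*24 = (36 + 3/8)*24 = (291/8)*24 = 873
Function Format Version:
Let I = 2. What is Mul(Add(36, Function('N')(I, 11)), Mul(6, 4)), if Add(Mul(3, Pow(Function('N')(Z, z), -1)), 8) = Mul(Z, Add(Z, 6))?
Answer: 873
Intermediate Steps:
Function('N')(Z, z) = Mul(3, Pow(Add(-8, Mul(Z, Add(6, Z))), -1)) (Function('N')(Z, z) = Mul(3, Pow(Add(-8, Mul(Z, Add(Z, 6))), -1)) = Mul(3, Pow(Add(-8, Mul(Z, Add(6, Z))), -1)))
Mul(Add(36, Function('N')(I, 11)), Mul(6, 4)) = Mul(Add(36, Mul(3, Pow(Add(-8, Pow(2, 2), Mul(6, 2)), -1))), Mul(6, 4)) = Mul(Add(36, Mul(3, Pow(Add(-8, 4, 12), -1))), 24) = Mul(Add(36, Mul(3, Pow(8, -1))), 24) = Mul(Add(36, Mul(3, Rational(1, 8))), 24) = Mul(Add(36, Rational(3, 8)), 24) = Mul(Rational(291, 8), 24) = 873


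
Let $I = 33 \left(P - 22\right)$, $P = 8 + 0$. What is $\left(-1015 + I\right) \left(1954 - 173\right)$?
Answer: $-2630537$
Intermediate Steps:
$P = 8$
$I = -462$ ($I = 33 \left(8 - 22\right) = 33 \left(-14\right) = -462$)
$\left(-1015 + I\right) \left(1954 - 173\right) = \left(-1015 - 462\right) \left(1954 - 173\right) = \left(-1477\right) 1781 = -2630537$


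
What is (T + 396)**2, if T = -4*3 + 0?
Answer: 147456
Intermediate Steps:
T = -12 (T = -12 + 0 = -12)
(T + 396)**2 = (-12 + 396)**2 = 384**2 = 147456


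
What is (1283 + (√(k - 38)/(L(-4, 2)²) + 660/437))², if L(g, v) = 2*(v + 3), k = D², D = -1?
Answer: 3150924908544147/1909690000 + 561331*I*√37/21850 ≈ 1.65e+6 + 156.27*I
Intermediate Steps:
k = 1 (k = (-1)² = 1)
L(g, v) = 6 + 2*v (L(g, v) = 2*(3 + v) = 6 + 2*v)
(1283 + (√(k - 38)/(L(-4, 2)²) + 660/437))² = (1283 + (√(1 - 38)/((6 + 2*2)²) + 660/437))² = (1283 + (√(-37)/((6 + 4)²) + 660*(1/437)))² = (1283 + ((I*√37)/(10²) + 660/437))² = (1283 + ((I*√37)/100 + 660/437))² = (1283 + ((I*√37)*(1/100) + 660/437))² = (1283 + (I*√37/100 + 660/437))² = (1283 + (660/437 + I*√37/100))² = (561331/437 + I*√37/100)²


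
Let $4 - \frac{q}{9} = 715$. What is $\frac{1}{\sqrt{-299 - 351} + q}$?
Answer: $- \frac{6399}{40947851} - \frac{5 i \sqrt{26}}{40947851} \approx -0.00015627 - 6.2262 \cdot 10^{-7} i$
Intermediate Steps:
$q = -6399$ ($q = 36 - 6435 = -6399$)
$\frac{1}{\sqrt{-299 - 351} + q} = \frac{1}{\sqrt{-299 - 351} - 6399} = \frac{1}{\sqrt{-650} - 6399} = \frac{1}{5 i \sqrt{26} - 6399} = \frac{1}{-6399 + 5 i \sqrt{26}}$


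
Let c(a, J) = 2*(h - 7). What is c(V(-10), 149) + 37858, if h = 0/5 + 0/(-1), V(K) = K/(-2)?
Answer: 37844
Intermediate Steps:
V(K) = -K/2 (V(K) = K*(-½) = -K/2)
h = 0 (h = 0*(⅕) + 0*(-1) = 0 + 0 = 0)
c(a, J) = -14 (c(a, J) = 2*(0 - 7) = 2*(-7) = -14)
c(V(-10), 149) + 37858 = -14 + 37858 = 37844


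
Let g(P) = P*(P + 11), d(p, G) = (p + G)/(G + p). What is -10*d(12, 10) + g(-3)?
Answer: -34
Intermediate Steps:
d(p, G) = 1 (d(p, G) = (G + p)/(G + p) = 1)
g(P) = P*(11 + P)
-10*d(12, 10) + g(-3) = -10*1 - 3*(11 - 3) = -10 - 3*8 = -10 - 24 = -34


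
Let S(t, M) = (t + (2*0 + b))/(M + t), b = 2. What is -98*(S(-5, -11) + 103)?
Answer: -80899/8 ≈ -10112.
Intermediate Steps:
S(t, M) = (2 + t)/(M + t) (S(t, M) = (t + (2*0 + 2))/(M + t) = (t + (0 + 2))/(M + t) = (t + 2)/(M + t) = (2 + t)/(M + t))
-98*(S(-5, -11) + 103) = -98*((2 - 5)/(-11 - 5) + 103) = -98*(-3/(-16) + 103) = -98*(-1/16*(-3) + 103) = -98*(3/16 + 103) = -98*1651/16 = -80899/8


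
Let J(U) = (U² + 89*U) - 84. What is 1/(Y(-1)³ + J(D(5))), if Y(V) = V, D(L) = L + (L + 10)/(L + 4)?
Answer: 9/4975 ≈ 0.0018090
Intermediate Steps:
D(L) = L + (10 + L)/(4 + L)
J(U) = -84 + U² + 89*U
1/(Y(-1)³ + J(D(5))) = 1/((-1)³ + (-84 + ((10 + 5² + 5*5)/(4 + 5))² + 89*((10 + 5² + 5*5)/(4 + 5)))) = 1/(-1 + (-84 + ((10 + 25 + 25)/9)² + 89*((10 + 25 + 25)/9))) = 1/(-1 + (-84 + ((⅑)*60)² + 89*((⅑)*60))) = 1/(-1 + (-84 + (20/3)² + 89*(20/3))) = 1/(-1 + (-84 + 400/9 + 1780/3)) = 1/(-1 + 4984/9) = 1/(4975/9) = 9/4975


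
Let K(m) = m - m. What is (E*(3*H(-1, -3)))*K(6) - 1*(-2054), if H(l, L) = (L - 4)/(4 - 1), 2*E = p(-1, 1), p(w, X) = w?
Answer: 2054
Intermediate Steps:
E = -½ (E = (½)*(-1) = -½ ≈ -0.50000)
H(l, L) = -4/3 + L/3 (H(l, L) = (-4 + L)/3 = (-4 + L)*(⅓) = -4/3 + L/3)
K(m) = 0
(E*(3*H(-1, -3)))*K(6) - 1*(-2054) = -3*(-4/3 + (⅓)*(-3))/2*0 - 1*(-2054) = -3*(-4/3 - 1)/2*0 + 2054 = -3*(-7)/(2*3)*0 + 2054 = -½*(-7)*0 + 2054 = (7/2)*0 + 2054 = 0 + 2054 = 2054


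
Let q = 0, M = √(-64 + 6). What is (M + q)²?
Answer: -58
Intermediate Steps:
M = I*√58 (M = √(-58) = I*√58 ≈ 7.6158*I)
(M + q)² = (I*√58 + 0)² = (I*√58)² = -58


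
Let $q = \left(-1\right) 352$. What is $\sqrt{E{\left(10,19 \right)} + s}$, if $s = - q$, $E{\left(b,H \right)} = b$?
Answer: $\sqrt{362} \approx 19.026$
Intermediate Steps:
$q = -352$
$s = 352$ ($s = \left(-1\right) \left(-352\right) = 352$)
$\sqrt{E{\left(10,19 \right)} + s} = \sqrt{10 + 352} = \sqrt{362}$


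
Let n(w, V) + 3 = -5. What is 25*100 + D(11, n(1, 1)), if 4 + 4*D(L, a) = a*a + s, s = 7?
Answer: 10067/4 ≈ 2516.8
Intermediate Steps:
n(w, V) = -8 (n(w, V) = -3 - 5 = -8)
D(L, a) = ¾ + a²/4 (D(L, a) = -1 + (a*a + 7)/4 = -1 + (a² + 7)/4 = -1 + (7 + a²)/4 = -1 + (7/4 + a²/4) = ¾ + a²/4)
25*100 + D(11, n(1, 1)) = 25*100 + (¾ + (¼)*(-8)²) = 2500 + (¾ + (¼)*64) = 2500 + (¾ + 16) = 2500 + 67/4 = 10067/4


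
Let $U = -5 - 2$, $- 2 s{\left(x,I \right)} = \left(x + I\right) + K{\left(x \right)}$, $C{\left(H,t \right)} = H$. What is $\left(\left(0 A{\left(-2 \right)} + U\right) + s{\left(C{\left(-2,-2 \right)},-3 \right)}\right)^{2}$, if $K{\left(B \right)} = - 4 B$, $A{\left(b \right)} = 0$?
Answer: $\frac{289}{4} \approx 72.25$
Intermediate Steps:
$s{\left(x,I \right)} = - \frac{I}{2} + \frac{3 x}{2}$ ($s{\left(x,I \right)} = - \frac{\left(x + I\right) - 4 x}{2} = - \frac{\left(I + x\right) - 4 x}{2} = - \frac{I - 3 x}{2} = - \frac{I}{2} + \frac{3 x}{2}$)
$U = -7$
$\left(\left(0 A{\left(-2 \right)} + U\right) + s{\left(C{\left(-2,-2 \right)},-3 \right)}\right)^{2} = \left(\left(0 \cdot 0 - 7\right) + \left(\left(- \frac{1}{2}\right) \left(-3\right) + \frac{3}{2} \left(-2\right)\right)\right)^{2} = \left(\left(0 - 7\right) + \left(\frac{3}{2} - 3\right)\right)^{2} = \left(-7 - \frac{3}{2}\right)^{2} = \left(- \frac{17}{2}\right)^{2} = \frac{289}{4}$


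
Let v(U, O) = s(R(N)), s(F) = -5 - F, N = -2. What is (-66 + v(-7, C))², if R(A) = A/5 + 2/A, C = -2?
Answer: 121104/25 ≈ 4844.2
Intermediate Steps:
R(A) = 2/A + A/5 (R(A) = A*(⅕) + 2/A = A/5 + 2/A = 2/A + A/5)
v(U, O) = -18/5 (v(U, O) = -5 - (2/(-2) + (⅕)*(-2)) = -5 - (2*(-½) - ⅖) = -5 - (-1 - ⅖) = -5 - 1*(-7/5) = -5 + 7/5 = -18/5)
(-66 + v(-7, C))² = (-66 - 18/5)² = (-348/5)² = 121104/25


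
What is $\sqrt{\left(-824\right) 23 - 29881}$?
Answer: $i \sqrt{48833} \approx 220.98 i$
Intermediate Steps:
$\sqrt{\left(-824\right) 23 - 29881} = \sqrt{-18952 - 29881} = \sqrt{-48833} = i \sqrt{48833}$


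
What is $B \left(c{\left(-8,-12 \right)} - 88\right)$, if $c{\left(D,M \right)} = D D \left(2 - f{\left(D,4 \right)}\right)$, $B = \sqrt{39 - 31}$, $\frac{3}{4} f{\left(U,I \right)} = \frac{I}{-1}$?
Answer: $\frac{2288 \sqrt{2}}{3} \approx 1078.6$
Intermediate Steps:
$f{\left(U,I \right)} = - \frac{4 I}{3}$ ($f{\left(U,I \right)} = \frac{4 \frac{I}{-1}}{3} = \frac{4 I \left(-1\right)}{3} = \frac{4 \left(- I\right)}{3} = - \frac{4 I}{3}$)
$B = 2 \sqrt{2}$ ($B = \sqrt{8} = 2 \sqrt{2} \approx 2.8284$)
$c{\left(D,M \right)} = \frac{22 D^{2}}{3}$ ($c{\left(D,M \right)} = D D \left(2 - \left(- \frac{4}{3}\right) 4\right) = D^{2} \left(2 - - \frac{16}{3}\right) = D^{2} \left(2 + \frac{16}{3}\right) = D^{2} \cdot \frac{22}{3} = \frac{22 D^{2}}{3}$)
$B \left(c{\left(-8,-12 \right)} - 88\right) = 2 \sqrt{2} \left(\frac{22 \left(-8\right)^{2}}{3} - 88\right) = 2 \sqrt{2} \left(\frac{22}{3} \cdot 64 - 88\right) = 2 \sqrt{2} \left(\frac{1408}{3} - 88\right) = 2 \sqrt{2} \cdot \frac{1144}{3} = \frac{2288 \sqrt{2}}{3}$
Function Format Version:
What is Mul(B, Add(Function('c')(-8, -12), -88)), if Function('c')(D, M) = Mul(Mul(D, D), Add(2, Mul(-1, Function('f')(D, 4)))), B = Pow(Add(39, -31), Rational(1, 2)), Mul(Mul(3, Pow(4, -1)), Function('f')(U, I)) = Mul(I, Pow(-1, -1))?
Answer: Mul(Rational(2288, 3), Pow(2, Rational(1, 2))) ≈ 1078.6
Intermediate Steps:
Function('f')(U, I) = Mul(Rational(-4, 3), I) (Function('f')(U, I) = Mul(Rational(4, 3), Mul(I, Pow(-1, -1))) = Mul(Rational(4, 3), Mul(I, -1)) = Mul(Rational(4, 3), Mul(-1, I)) = Mul(Rational(-4, 3), I))
B = Mul(2, Pow(2, Rational(1, 2))) (B = Pow(8, Rational(1, 2)) = Mul(2, Pow(2, Rational(1, 2))) ≈ 2.8284)
Function('c')(D, M) = Mul(Rational(22, 3), Pow(D, 2)) (Function('c')(D, M) = Mul(Mul(D, D), Add(2, Mul(-1, Mul(Rational(-4, 3), 4)))) = Mul(Pow(D, 2), Add(2, Mul(-1, Rational(-16, 3)))) = Mul(Pow(D, 2), Add(2, Rational(16, 3))) = Mul(Pow(D, 2), Rational(22, 3)) = Mul(Rational(22, 3), Pow(D, 2)))
Mul(B, Add(Function('c')(-8, -12), -88)) = Mul(Mul(2, Pow(2, Rational(1, 2))), Add(Mul(Rational(22, 3), Pow(-8, 2)), -88)) = Mul(Mul(2, Pow(2, Rational(1, 2))), Add(Mul(Rational(22, 3), 64), -88)) = Mul(Mul(2, Pow(2, Rational(1, 2))), Add(Rational(1408, 3), -88)) = Mul(Mul(2, Pow(2, Rational(1, 2))), Rational(1144, 3)) = Mul(Rational(2288, 3), Pow(2, Rational(1, 2)))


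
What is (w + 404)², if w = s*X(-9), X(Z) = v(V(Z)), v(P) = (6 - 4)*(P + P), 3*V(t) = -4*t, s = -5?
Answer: 26896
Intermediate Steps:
V(t) = -4*t/3 (V(t) = (-4*t)/3 = -4*t/3)
v(P) = 4*P (v(P) = 2*(2*P) = 4*P)
X(Z) = -16*Z/3 (X(Z) = 4*(-4*Z/3) = -16*Z/3)
w = -240 (w = -(-80)*(-9)/3 = -5*48 = -240)
(w + 404)² = (-240 + 404)² = 164² = 26896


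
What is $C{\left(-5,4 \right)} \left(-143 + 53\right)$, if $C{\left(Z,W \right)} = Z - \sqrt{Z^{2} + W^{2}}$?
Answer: $450 + 90 \sqrt{41} \approx 1026.3$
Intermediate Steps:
$C{\left(Z,W \right)} = Z - \sqrt{W^{2} + Z^{2}}$
$C{\left(-5,4 \right)} \left(-143 + 53\right) = \left(-5 - \sqrt{4^{2} + \left(-5\right)^{2}}\right) \left(-143 + 53\right) = \left(-5 - \sqrt{16 + 25}\right) \left(-90\right) = \left(-5 - \sqrt{41}\right) \left(-90\right) = 450 + 90 \sqrt{41}$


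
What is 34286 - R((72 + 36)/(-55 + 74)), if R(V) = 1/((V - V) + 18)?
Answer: 617147/18 ≈ 34286.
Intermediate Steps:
R(V) = 1/18 (R(V) = 1/(0 + 18) = 1/18)
34286 - R((72 + 36)/(-55 + 74)) = 34286 - 1*1/18 = 34286 - 1/18 = 617147/18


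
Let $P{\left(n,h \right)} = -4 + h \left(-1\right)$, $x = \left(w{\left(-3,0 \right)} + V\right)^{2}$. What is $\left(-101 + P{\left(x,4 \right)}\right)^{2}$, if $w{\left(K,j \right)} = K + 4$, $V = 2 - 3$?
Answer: $11881$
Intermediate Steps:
$V = -1$ ($V = 2 - 3 = -1$)
$w{\left(K,j \right)} = 4 + K$
$x = 0$ ($x = \left(\left(4 - 3\right) - 1\right)^{2} = \left(1 - 1\right)^{2} = 0^{2} = 0$)
$P{\left(n,h \right)} = -4 - h$
$\left(-101 + P{\left(x,4 \right)}\right)^{2} = \left(-101 - 8\right)^{2} = \left(-109\right)^{2} = 11881$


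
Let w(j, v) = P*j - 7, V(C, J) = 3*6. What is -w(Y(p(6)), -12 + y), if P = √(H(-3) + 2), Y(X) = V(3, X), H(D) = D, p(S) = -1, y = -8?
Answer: 7 - 18*I ≈ 7.0 - 18.0*I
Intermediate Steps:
V(C, J) = 18
Y(X) = 18
P = I (P = √(-3 + 2) = √(-1) = I ≈ 1.0*I)
w(j, v) = -7 + I*j (w(j, v) = I*j - 7 = -7 + I*j)
-w(Y(p(6)), -12 + y) = -(-7 + I*18) = -(-7 + 18*I) = 7 - 18*I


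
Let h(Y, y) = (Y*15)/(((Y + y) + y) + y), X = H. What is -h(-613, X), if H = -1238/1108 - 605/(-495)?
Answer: -15282090/1018283 ≈ -15.008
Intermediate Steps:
H = 523/4986 (H = -1238*1/1108 - 605*(-1/495) = -619/554 + 11/9 = 523/4986 ≈ 0.10489)
X = 523/4986 ≈ 0.10489
h(Y, y) = 15*Y/(Y + 3*y) (h(Y, y) = (15*Y)/((Y + 2*y) + y) = (15*Y)/(Y + 3*y) = 15*Y/(Y + 3*y))
-h(-613, X) = -15*(-613)/(-613 + 3*(523/4986)) = -15*(-613)/(-613 + 523/1662) = -15*(-613)/(-1018283/1662) = -15*(-613)*(-1662)/1018283 = -1*15282090/1018283 = -15282090/1018283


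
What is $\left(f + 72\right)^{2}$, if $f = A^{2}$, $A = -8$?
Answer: $18496$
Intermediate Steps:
$f = 64$ ($f = \left(-8\right)^{2} = 64$)
$\left(f + 72\right)^{2} = \left(64 + 72\right)^{2} = 136^{2} = 18496$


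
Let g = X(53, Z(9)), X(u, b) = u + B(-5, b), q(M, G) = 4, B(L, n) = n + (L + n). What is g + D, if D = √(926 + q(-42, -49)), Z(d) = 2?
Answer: 52 + √930 ≈ 82.496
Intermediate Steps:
B(L, n) = L + 2*n
D = √930 (D = √(926 + 4) = √930 ≈ 30.496)
X(u, b) = -5 + u + 2*b (X(u, b) = u + (-5 + 2*b) = -5 + u + 2*b)
g = 52 (g = -5 + 53 + 2*2 = -5 + 53 + 4 = 52)
g + D = 52 + √930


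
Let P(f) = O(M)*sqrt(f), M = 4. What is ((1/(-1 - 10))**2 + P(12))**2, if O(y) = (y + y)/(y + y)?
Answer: 175693/14641 + 4*sqrt(3)/121 ≈ 12.057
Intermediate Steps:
O(y) = 1 (O(y) = (2*y)/((2*y)) = (2*y)*(1/(2*y)) = 1)
P(f) = sqrt(f) (P(f) = 1*sqrt(f) = sqrt(f))
((1/(-1 - 10))**2 + P(12))**2 = ((1/(-1 - 10))**2 + sqrt(12))**2 = ((1/(-11))**2 + 2*sqrt(3))**2 = ((-1/11)**2 + 2*sqrt(3))**2 = (1/121 + 2*sqrt(3))**2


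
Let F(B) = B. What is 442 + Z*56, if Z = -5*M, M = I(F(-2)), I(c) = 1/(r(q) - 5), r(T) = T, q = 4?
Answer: 722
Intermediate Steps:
I(c) = -1 (I(c) = 1/(4 - 5) = 1/(-1) = -1)
M = -1
Z = 5 (Z = -5*(-1) = 5)
442 + Z*56 = 442 + 5*56 = 442 + 280 = 722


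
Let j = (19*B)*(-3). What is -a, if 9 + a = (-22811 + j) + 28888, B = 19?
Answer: -4985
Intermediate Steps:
j = -1083 (j = (19*19)*(-3) = 361*(-3) = -1083)
a = 4985 (a = -9 + ((-22811 - 1083) + 28888) = -9 + (-23894 + 28888) = -9 + 4994 = 4985)
-a = -1*4985 = -4985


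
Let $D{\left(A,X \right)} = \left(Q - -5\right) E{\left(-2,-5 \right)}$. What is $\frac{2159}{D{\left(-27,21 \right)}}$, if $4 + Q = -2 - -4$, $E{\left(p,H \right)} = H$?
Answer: $- \frac{2159}{15} \approx -143.93$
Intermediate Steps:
$Q = -2$ ($Q = -4 - -2 = -4 + \left(-2 + 4\right) = -4 + 2 = -2$)
$D{\left(A,X \right)} = -15$ ($D{\left(A,X \right)} = \left(-2 - -5\right) \left(-5\right) = \left(-2 + 5\right) \left(-5\right) = 3 \left(-5\right) = -15$)
$\frac{2159}{D{\left(-27,21 \right)}} = \frac{2159}{-15} = 2159 \left(- \frac{1}{15}\right) = - \frac{2159}{15}$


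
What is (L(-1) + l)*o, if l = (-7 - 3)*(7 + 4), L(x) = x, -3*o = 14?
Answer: 518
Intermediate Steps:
o = -14/3 (o = -⅓*14 = -14/3 ≈ -4.6667)
l = -110 (l = -10*11 = -110)
(L(-1) + l)*o = (-1 - 110)*(-14/3) = -111*(-14/3) = 518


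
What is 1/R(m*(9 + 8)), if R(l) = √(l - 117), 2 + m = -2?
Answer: -I*√185/185 ≈ -0.073521*I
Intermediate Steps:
m = -4 (m = -2 - 2 = -4)
R(l) = √(-117 + l)
1/R(m*(9 + 8)) = 1/(√(-117 - 4*(9 + 8))) = 1/(√(-117 - 4*17)) = 1/(√(-117 - 68)) = 1/(√(-185)) = 1/(I*√185) = -I*√185/185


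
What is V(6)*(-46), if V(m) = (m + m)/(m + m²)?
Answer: -92/7 ≈ -13.143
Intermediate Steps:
V(m) = 2*m/(m + m²) (V(m) = (2*m)/(m + m²) = 2*m/(m + m²))
V(6)*(-46) = (2/(1 + 6))*(-46) = (2/7)*(-46) = -92/7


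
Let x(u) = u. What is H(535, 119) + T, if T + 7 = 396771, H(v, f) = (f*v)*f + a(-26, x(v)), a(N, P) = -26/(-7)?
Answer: 55810319/7 ≈ 7.9729e+6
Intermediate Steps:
a(N, P) = 26/7 (a(N, P) = -26*(-⅐) = 26/7)
H(v, f) = 26/7 + v*f² (H(v, f) = (f*v)*f + 26/7 = v*f² + 26/7 = 26/7 + v*f²)
T = 396764 (T = -7 + 396771 = 396764)
H(535, 119) + T = (26/7 + 535*119²) + 396764 = (26/7 + 535*14161) + 396764 = (26/7 + 7576135) + 396764 = 53032971/7 + 396764 = 55810319/7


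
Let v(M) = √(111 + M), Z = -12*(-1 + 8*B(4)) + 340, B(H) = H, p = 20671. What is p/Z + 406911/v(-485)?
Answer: -20671/32 - 406911*I*√374/374 ≈ -645.97 - 21041.0*I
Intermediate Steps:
Z = -32 (Z = -12*(-1 + 8*4) + 340 = -12*(-1 + 32) + 340 = -12*31 + 340 = -372 + 340 = -32)
p/Z + 406911/v(-485) = 20671/(-32) + 406911/(√(111 - 485)) = 20671*(-1/32) + 406911/(√(-374)) = -20671/32 + 406911/((I*√374)) = -20671/32 + 406911*(-I*√374/374) = -20671/32 - 406911*I*√374/374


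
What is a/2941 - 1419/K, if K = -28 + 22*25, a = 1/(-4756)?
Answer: -114069629/41962188 ≈ -2.7184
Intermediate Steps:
a = -1/4756 ≈ -0.00021026
K = 522 (K = -28 + 550 = 522)
a/2941 - 1419/K = -1/4756/2941 - 1419/522 = -1/4756*1/2941 - 1419*1/522 = -1/13987396 - 473/174 = -114069629/41962188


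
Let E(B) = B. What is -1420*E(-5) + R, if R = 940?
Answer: 8040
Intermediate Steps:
-1420*E(-5) + R = -1420*(-5) + 940 = 7100 + 940 = 8040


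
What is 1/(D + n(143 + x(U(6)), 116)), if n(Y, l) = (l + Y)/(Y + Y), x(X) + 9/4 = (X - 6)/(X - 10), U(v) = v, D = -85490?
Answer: -1126/96260713 ≈ -1.1697e-5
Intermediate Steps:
x(X) = -9/4 + (-6 + X)/(-10 + X) (x(X) = -9/4 + (X - 6)/(X - 10) = -9/4 + (-6 + X)/(-10 + X))
n(Y, l) = (Y + l)/(2*Y) (n(Y, l) = (Y + l)/((2*Y)) = (Y + l)*(1/(2*Y)) = (Y + l)/(2*Y))
1/(D + n(143 + x(U(6)), 116)) = 1/(-85490 + ((143 + (66 - 5*6)/(4*(-10 + 6))) + 116)/(2*(143 + (66 - 5*6)/(4*(-10 + 6))))) = 1/(-85490 + ((143 + (¼)*(66 - 30)/(-4)) + 116)/(2*(143 + (¼)*(66 - 30)/(-4)))) = 1/(-85490 + ((143 + (¼)*(-¼)*36) + 116)/(2*(143 + (¼)*(-¼)*36))) = 1/(-85490 + ((143 - 9/4) + 116)/(2*(143 - 9/4))) = 1/(-85490 + (563/4 + 116)/(2*(563/4))) = 1/(-85490 + (½)*(4/563)*(1027/4)) = 1/(-85490 + 1027/1126) = 1/(-96260713/1126) = -1126/96260713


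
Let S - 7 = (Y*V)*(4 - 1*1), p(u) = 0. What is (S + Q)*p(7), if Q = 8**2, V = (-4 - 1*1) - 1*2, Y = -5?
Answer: 0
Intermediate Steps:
V = -7 (V = (-4 - 1) - 2 = -5 - 2 = -7)
Q = 64
S = 112 (S = 7 + (-5*(-7))*(4 - 1*1) = 7 + 35*(4 - 1) = 7 + 35*3 = 7 + 105 = 112)
(S + Q)*p(7) = (112 + 64)*0 = 176*0 = 0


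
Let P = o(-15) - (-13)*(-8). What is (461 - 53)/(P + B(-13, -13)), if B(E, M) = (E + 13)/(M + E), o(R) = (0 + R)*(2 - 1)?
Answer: -24/7 ≈ -3.4286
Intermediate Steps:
o(R) = R (o(R) = R*1 = R)
B(E, M) = (13 + E)/(E + M)
P = -119 (P = -15 - (-13)*(-8) = -15 - 1*104 = -15 - 104 = -119)
(461 - 53)/(P + B(-13, -13)) = (461 - 53)/(-119 + (13 - 13)/(-13 - 13)) = 408/(-119 + 0/(-26)) = 408/(-119 - 1/26*0) = 408/(-119 + 0) = 408/(-119) = 408*(-1/119) = -24/7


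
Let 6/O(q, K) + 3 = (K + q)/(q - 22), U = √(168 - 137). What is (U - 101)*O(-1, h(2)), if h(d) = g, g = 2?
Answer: 6969/35 - 69*√31/35 ≈ 188.14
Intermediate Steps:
h(d) = 2
U = √31 ≈ 5.5678
O(q, K) = 6/(-3 + (K + q)/(-22 + q)) (O(q, K) = 6/(-3 + (K + q)/(q - 22)) = 6/(-3 + (K + q)/(-22 + q)))
(U - 101)*O(-1, h(2)) = (√31 - 101)*(6*(-22 - 1)/(66 + 2 - 2*(-1))) = (-101 + √31)*(6*(-23)/(66 + 2 + 2)) = (-101 + √31)*(6*(-23)/70) = (-101 + √31)*(6*(1/70)*(-23)) = (-101 + √31)*(-69/35) = 6969/35 - 69*√31/35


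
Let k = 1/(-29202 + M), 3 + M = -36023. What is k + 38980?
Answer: 2542587439/65228 ≈ 38980.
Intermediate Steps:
M = -36026 (M = -3 - 36023 = -36026)
k = -1/65228 (k = 1/(-29202 - 36026) = 1/(-65228) = -1/65228 ≈ -1.5331e-5)
k + 38980 = -1/65228 + 38980 = 2542587439/65228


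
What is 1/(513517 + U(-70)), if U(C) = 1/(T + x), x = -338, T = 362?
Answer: 24/12324409 ≈ 1.9474e-6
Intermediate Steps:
U(C) = 1/24 (U(C) = 1/(362 - 338) = 1/24)
1/(513517 + U(-70)) = 1/(513517 + 1/24) = 1/(12324409/24) = 24/12324409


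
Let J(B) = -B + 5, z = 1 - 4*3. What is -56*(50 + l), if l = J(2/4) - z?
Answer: -3668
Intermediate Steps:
z = -11 (z = 1 - 12 = -11)
J(B) = 5 - B
l = 31/2 (l = (5 - 2/4) - 1*(-11) = (5 - 2/4) + 11 = (5 - 1*½) + 11 = (5 - ½) + 11 = 9/2 + 11 = 31/2 ≈ 15.500)
-56*(50 + l) = -56*(50 + 31/2) = -56*131/2 = -3668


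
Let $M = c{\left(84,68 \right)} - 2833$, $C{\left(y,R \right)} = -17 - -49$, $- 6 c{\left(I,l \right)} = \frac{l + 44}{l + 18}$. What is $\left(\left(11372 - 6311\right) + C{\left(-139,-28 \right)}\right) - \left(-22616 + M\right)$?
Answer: $\frac{3939946}{129} \approx 30542.0$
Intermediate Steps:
$c{\left(I,l \right)} = - \frac{44 + l}{6 \left(18 + l\right)}$ ($c{\left(I,l \right)} = - \frac{\left(l + 44\right) \frac{1}{l + 18}}{6} = - \frac{\left(44 + l\right) \frac{1}{18 + l}}{6} = - \frac{\frac{1}{18 + l} \left(44 + l\right)}{6} = - \frac{44 + l}{6 \left(18 + l\right)}$)
$C{\left(y,R \right)} = 32$ ($C{\left(y,R \right)} = -17 + 49 = 32$)
$M = - \frac{365485}{129}$ ($M = \frac{-44 - 68}{6 \left(18 + 68\right)} - 2833 = \frac{-44 - 68}{6 \cdot 86} - 2833 = \frac{1}{6} \cdot \frac{1}{86} \left(-112\right) - 2833 = - \frac{28}{129} - 2833 = - \frac{365485}{129} \approx -2833.2$)
$\left(\left(11372 - 6311\right) + C{\left(-139,-28 \right)}\right) - \left(-22616 + M\right) = \left(\left(11372 - 6311\right) + 32\right) - \left(-22616 - \frac{365485}{129}\right) = \left(\left(11372 - 6311\right) + 32\right) - - \frac{3282949}{129} = \left(5061 + 32\right) + \frac{3282949}{129} = 5093 + \frac{3282949}{129} = \frac{3939946}{129}$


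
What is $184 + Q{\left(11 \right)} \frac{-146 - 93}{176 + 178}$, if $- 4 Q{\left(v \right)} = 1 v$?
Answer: $\frac{263173}{1416} \approx 185.86$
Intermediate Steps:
$Q{\left(v \right)} = - \frac{v}{4}$ ($Q{\left(v \right)} = - \frac{1 v}{4} = - \frac{v}{4}$)
$184 + Q{\left(11 \right)} \frac{-146 - 93}{176 + 178} = 184 + \left(- \frac{1}{4}\right) 11 \frac{-146 - 93}{176 + 178} = 184 - \frac{11 \left(- \frac{239}{354}\right)}{4} = 184 - \frac{11 \left(\left(-239\right) \frac{1}{354}\right)}{4} = 184 - - \frac{2629}{1416} = 184 + \frac{2629}{1416} = \frac{263173}{1416}$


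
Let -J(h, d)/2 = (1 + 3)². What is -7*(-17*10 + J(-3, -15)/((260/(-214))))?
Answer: 65366/65 ≈ 1005.6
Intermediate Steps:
J(h, d) = -32 (J(h, d) = -2*(1 + 3)² = -2*4² = -2*16 = -32)
-7*(-17*10 + J(-3, -15)/((260/(-214)))) = -7*(-17*10 - 32/(260/(-214))) = -7*(-170 - 32/(260*(-1/214))) = -7*(-170 - 32/(-130/107)) = -7*(-170 - 32*(-107/130)) = -7*(-170 + 1712/65) = -7*(-9338/65) = 65366/65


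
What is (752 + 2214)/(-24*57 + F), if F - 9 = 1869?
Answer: 1483/255 ≈ 5.8157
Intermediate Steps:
F = 1878 (F = 9 + 1869 = 1878)
(752 + 2214)/(-24*57 + F) = (752 + 2214)/(-24*57 + 1878) = 2966/(-1368 + 1878) = 2966/510 = 2966*(1/510) = 1483/255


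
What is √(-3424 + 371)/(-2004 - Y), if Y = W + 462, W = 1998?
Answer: -I*√3053/4464 ≈ -0.012378*I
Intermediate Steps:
Y = 2460 (Y = 1998 + 462 = 2460)
√(-3424 + 371)/(-2004 - Y) = √(-3424 + 371)/(-2004 - 1*2460) = √(-3053)/(-2004 - 2460) = (I*√3053)/(-4464) = (I*√3053)*(-1/4464) = -I*√3053/4464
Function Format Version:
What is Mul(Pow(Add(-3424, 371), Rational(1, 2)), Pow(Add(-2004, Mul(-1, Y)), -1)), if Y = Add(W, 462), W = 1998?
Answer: Mul(Rational(-1, 4464), I, Pow(3053, Rational(1, 2))) ≈ Mul(-0.012378, I)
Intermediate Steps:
Y = 2460 (Y = Add(1998, 462) = 2460)
Mul(Pow(Add(-3424, 371), Rational(1, 2)), Pow(Add(-2004, Mul(-1, Y)), -1)) = Mul(Pow(Add(-3424, 371), Rational(1, 2)), Pow(Add(-2004, Mul(-1, 2460)), -1)) = Mul(Pow(-3053, Rational(1, 2)), Pow(Add(-2004, -2460), -1)) = Mul(Mul(I, Pow(3053, Rational(1, 2))), Pow(-4464, -1)) = Mul(Mul(I, Pow(3053, Rational(1, 2))), Rational(-1, 4464)) = Mul(Rational(-1, 4464), I, Pow(3053, Rational(1, 2)))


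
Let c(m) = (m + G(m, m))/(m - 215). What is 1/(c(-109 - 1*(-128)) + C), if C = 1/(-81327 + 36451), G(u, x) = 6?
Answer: -549731/70131 ≈ -7.8386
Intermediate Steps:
C = -1/44876 (C = 1/(-44876) = -1/44876 ≈ -2.2284e-5)
c(m) = (6 + m)/(-215 + m) (c(m) = (m + 6)/(m - 215) = (6 + m)/(-215 + m))
1/(c(-109 - 1*(-128)) + C) = 1/((6 + (-109 - 1*(-128)))/(-215 + (-109 - 1*(-128))) - 1/44876) = 1/((6 + (-109 + 128))/(-215 + (-109 + 128)) - 1/44876) = 1/((6 + 19)/(-215 + 19) - 1/44876) = 1/(25/(-196) - 1/44876) = 1/(-1/196*25 - 1/44876) = 1/(-25/196 - 1/44876) = 1/(-70131/549731) = -549731/70131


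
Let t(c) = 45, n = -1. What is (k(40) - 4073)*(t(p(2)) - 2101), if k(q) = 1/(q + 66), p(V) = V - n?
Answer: 443825636/53 ≈ 8.3741e+6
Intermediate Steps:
p(V) = 1 + V (p(V) = V - 1*(-1) = V + 1 = 1 + V)
k(q) = 1/(66 + q)
(k(40) - 4073)*(t(p(2)) - 2101) = (1/(66 + 40) - 4073)*(45 - 2101) = (1/106 - 4073)*(-2056) = -431737/106*(-2056) = 443825636/53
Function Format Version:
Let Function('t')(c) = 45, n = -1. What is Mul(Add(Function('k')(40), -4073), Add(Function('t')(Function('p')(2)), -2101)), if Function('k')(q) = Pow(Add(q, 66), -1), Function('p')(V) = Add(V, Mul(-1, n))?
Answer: Rational(443825636, 53) ≈ 8.3741e+6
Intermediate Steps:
Function('p')(V) = Add(1, V) (Function('p')(V) = Add(V, Mul(-1, -1)) = Add(V, 1) = Add(1, V))
Function('k')(q) = Pow(Add(66, q), -1)
Mul(Add(Function('k')(40), -4073), Add(Function('t')(Function('p')(2)), -2101)) = Mul(Add(Pow(Add(66, 40), -1), -4073), Add(45, -2101)) = Mul(Add(Pow(106, -1), -4073), -2056) = Mul(Add(Rational(1, 106), -4073), -2056) = Mul(Rational(-431737, 106), -2056) = Rational(443825636, 53)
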